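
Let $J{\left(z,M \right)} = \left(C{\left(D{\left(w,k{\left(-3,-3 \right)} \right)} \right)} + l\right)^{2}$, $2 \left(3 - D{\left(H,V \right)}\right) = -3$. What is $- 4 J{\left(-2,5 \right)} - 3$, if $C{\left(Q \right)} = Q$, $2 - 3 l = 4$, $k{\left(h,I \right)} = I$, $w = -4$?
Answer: $- \frac{556}{9} \approx -61.778$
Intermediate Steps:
$D{\left(H,V \right)} = \frac{9}{2}$ ($D{\left(H,V \right)} = 3 - - \frac{3}{2} = 3 + \frac{3}{2} = \frac{9}{2}$)
$l = - \frac{2}{3}$ ($l = \frac{2}{3} - \frac{4}{3} = - \frac{2}{3} \approx -0.66667$)
$J{\left(z,M \right)} = \frac{529}{36}$ ($J{\left(z,M \right)} = \left(\frac{9}{2} - \frac{2}{3}\right)^{2} = \left(\frac{23}{6}\right)^{2} = \frac{529}{36}$)
$- 4 J{\left(-2,5 \right)} - 3 = \left(-4\right) \frac{529}{36} - 3 = - \frac{529}{9} - 3 = - \frac{556}{9}$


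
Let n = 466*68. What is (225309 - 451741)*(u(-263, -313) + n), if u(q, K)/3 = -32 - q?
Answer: -7332094592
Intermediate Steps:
n = 31688
u(q, K) = -96 - 3*q (u(q, K) = 3*(-32 - q) = -96 - 3*q)
(225309 - 451741)*(u(-263, -313) + n) = (225309 - 451741)*((-96 - 3*(-263)) + 31688) = -226432*((-96 + 789) + 31688) = -226432*(693 + 31688) = -226432*32381 = -7332094592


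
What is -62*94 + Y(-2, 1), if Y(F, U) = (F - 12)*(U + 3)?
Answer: -5884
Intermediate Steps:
Y(F, U) = (-12 + F)*(3 + U)
-62*94 + Y(-2, 1) = -62*94 + (-36 - 12*1 + 3*(-2) - 2*1) = -5828 + (-36 - 12 - 6 - 2) = -5828 - 56 = -5884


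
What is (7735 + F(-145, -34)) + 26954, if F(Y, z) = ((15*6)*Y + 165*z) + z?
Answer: 15995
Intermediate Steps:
F(Y, z) = 90*Y + 166*z (F(Y, z) = (90*Y + 165*z) + z = 90*Y + 166*z)
(7735 + F(-145, -34)) + 26954 = (7735 + (90*(-145) + 166*(-34))) + 26954 = (7735 + (-13050 - 5644)) + 26954 = (7735 - 18694) + 26954 = -10959 + 26954 = 15995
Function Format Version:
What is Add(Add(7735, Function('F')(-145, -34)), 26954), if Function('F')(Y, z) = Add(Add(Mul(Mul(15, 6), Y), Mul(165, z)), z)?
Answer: 15995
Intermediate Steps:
Function('F')(Y, z) = Add(Mul(90, Y), Mul(166, z)) (Function('F')(Y, z) = Add(Add(Mul(90, Y), Mul(165, z)), z) = Add(Mul(90, Y), Mul(166, z)))
Add(Add(7735, Function('F')(-145, -34)), 26954) = Add(Add(7735, Add(Mul(90, -145), Mul(166, -34))), 26954) = Add(Add(7735, Add(-13050, -5644)), 26954) = Add(Add(7735, -18694), 26954) = Add(-10959, 26954) = 15995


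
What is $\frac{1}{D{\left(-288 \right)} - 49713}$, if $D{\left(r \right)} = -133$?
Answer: $- \frac{1}{49846} \approx -2.0062 \cdot 10^{-5}$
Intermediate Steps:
$\frac{1}{D{\left(-288 \right)} - 49713} = \frac{1}{-133 - 49713} = \frac{1}{-49846} = - \frac{1}{49846}$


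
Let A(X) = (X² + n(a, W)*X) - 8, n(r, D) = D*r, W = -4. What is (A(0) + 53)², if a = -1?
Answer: 2025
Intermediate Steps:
A(X) = -8 + X² + 4*X (A(X) = (X² + (-4*(-1))*X) - 8 = (X² + 4*X) - 8 = -8 + X² + 4*X)
(A(0) + 53)² = ((-8 + 0² + 4*0) + 53)² = ((-8 + 0 + 0) + 53)² = (-8 + 53)² = 45² = 2025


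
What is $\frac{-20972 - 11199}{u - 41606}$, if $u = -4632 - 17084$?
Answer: $\frac{32171}{63322} \approx 0.50805$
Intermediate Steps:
$u = -21716$
$\frac{-20972 - 11199}{u - 41606} = \frac{-20972 - 11199}{-21716 - 41606} = - \frac{32171}{-63322} = \left(-32171\right) \left(- \frac{1}{63322}\right) = \frac{32171}{63322}$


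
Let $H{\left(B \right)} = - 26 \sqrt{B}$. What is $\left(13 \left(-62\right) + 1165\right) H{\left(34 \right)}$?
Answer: $- 9334 \sqrt{34} \approx -54426.0$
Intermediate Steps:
$\left(13 \left(-62\right) + 1165\right) H{\left(34 \right)} = \left(13 \left(-62\right) + 1165\right) \left(- 26 \sqrt{34}\right) = \left(-806 + 1165\right) \left(- 26 \sqrt{34}\right) = 359 \left(- 26 \sqrt{34}\right) = - 9334 \sqrt{34}$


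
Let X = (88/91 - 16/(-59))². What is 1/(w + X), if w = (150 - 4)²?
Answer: 28826161/614502643780 ≈ 4.6910e-5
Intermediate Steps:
w = 21316 (w = 146² = 21316)
X = 44195904/28826161 (X = (88*(1/91) - 16*(-1/59))² = (88/91 + 16/59)² = (6648/5369)² = 44195904/28826161 ≈ 1.5332)
1/(w + X) = 1/(21316 + 44195904/28826161) = 1/(614502643780/28826161) = 28826161/614502643780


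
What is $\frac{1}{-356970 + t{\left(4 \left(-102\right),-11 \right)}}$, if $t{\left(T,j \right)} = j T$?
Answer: $- \frac{1}{352482} \approx -2.837 \cdot 10^{-6}$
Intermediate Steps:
$t{\left(T,j \right)} = T j$
$\frac{1}{-356970 + t{\left(4 \left(-102\right),-11 \right)}} = \frac{1}{-356970 + 4 \left(-102\right) \left(-11\right)} = \frac{1}{-356970 - -4488} = \frac{1}{-356970 + 4488} = \frac{1}{-352482} = - \frac{1}{352482}$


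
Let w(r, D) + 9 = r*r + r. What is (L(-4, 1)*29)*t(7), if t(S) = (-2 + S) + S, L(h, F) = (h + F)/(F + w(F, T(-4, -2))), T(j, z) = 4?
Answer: 174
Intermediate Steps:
w(r, D) = -9 + r + r² (w(r, D) = -9 + (r*r + r) = -9 + (r² + r) = -9 + (r + r²) = -9 + r + r²)
L(h, F) = (F + h)/(-9 + F² + 2*F) (L(h, F) = (h + F)/(F + (-9 + F + F²)) = (F + h)/(-9 + F² + 2*F))
t(S) = -2 + 2*S
(L(-4, 1)*29)*t(7) = (((1 - 4)/(-9 + 1² + 2*1))*29)*(-2 + 2*7) = ((-3/(-9 + 1 + 2))*29)*(-2 + 14) = ((-3/(-6))*29)*12 = (-⅙*(-3)*29)*12 = ((½)*29)*12 = (29/2)*12 = 174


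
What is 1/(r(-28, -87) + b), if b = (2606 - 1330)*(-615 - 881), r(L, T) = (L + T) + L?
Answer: -1/1909039 ≈ -5.2382e-7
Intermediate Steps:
r(L, T) = T + 2*L
b = -1908896 (b = 1276*(-1496) = -1908896)
1/(r(-28, -87) + b) = 1/((-87 + 2*(-28)) - 1908896) = 1/((-87 - 56) - 1908896) = 1/(-143 - 1908896) = 1/(-1909039) = -1/1909039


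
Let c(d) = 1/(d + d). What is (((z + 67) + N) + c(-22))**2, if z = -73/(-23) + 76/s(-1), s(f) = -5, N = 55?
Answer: 309528660609/25603600 ≈ 12089.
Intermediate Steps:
c(d) = 1/(2*d)
z = -1383/115 (z = -73/(-23) + 76/(-5) = -73*(-1/23) + 76*(-1/5) = 73/23 - 76/5 = -1383/115 ≈ -12.026)
(((z + 67) + N) + c(-22))**2 = (((-1383/115 + 67) + 55) + (1/2)/(-22))**2 = ((6322/115 + 55) + (1/2)*(-1/22))**2 = (12647/115 - 1/44)**2 = (556353/5060)**2 = 309528660609/25603600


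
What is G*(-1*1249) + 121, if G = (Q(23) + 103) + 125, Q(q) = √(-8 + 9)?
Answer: -285900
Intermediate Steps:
Q(q) = 1 (Q(q) = √1 = 1)
G = 229 (G = (1 + 103) + 125 = 104 + 125 = 229)
G*(-1*1249) + 121 = 229*(-1*1249) + 121 = 229*(-1249) + 121 = -286021 + 121 = -285900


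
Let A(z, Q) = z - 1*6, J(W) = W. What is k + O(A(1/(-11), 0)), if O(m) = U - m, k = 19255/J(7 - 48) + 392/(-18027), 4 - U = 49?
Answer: -4134723323/8130177 ≈ -508.56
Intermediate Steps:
U = -45 (U = 4 - 1*49 = 4 - 49 = -45)
A(z, Q) = -6 + z (A(z, Q) = z - 6 = -6 + z)
k = -347125957/739107 (k = 19255/(7 - 48) + 392/(-18027) = 19255/(-41) + 392*(-1/18027) = 19255*(-1/41) - 392/18027 = -19255/41 - 392/18027 = -347125957/739107 ≈ -469.66)
O(m) = -45 - m
k + O(A(1/(-11), 0)) = -347125957/739107 + (-45 - (-6 + 1/(-11))) = -347125957/739107 + (-45 - (-6 - 1/11)) = -347125957/739107 + (-45 - 1*(-67/11)) = -347125957/739107 + (-45 + 67/11) = -347125957/739107 - 428/11 = -4134723323/8130177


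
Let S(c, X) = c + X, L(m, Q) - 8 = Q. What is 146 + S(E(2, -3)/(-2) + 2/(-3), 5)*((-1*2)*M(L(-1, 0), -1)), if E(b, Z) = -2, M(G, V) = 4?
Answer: 310/3 ≈ 103.33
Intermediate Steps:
L(m, Q) = 8 + Q
S(c, X) = X + c
146 + S(E(2, -3)/(-2) + 2/(-3), 5)*((-1*2)*M(L(-1, 0), -1)) = 146 + (5 + (-2/(-2) + 2/(-3)))*(-1*2*4) = 146 + (5 + (-2*(-½) + 2*(-⅓)))*(-2*4) = 146 + (5 + (1 - ⅔))*(-8) = 146 + (5 + ⅓)*(-8) = 146 + (16/3)*(-8) = 146 - 128/3 = 310/3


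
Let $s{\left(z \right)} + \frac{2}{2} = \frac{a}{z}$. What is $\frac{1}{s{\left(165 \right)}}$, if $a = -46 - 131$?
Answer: $- \frac{55}{114} \approx -0.48246$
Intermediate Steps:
$a = -177$ ($a = -46 - 131 = -177$)
$s{\left(z \right)} = -1 - \frac{177}{z}$
$\frac{1}{s{\left(165 \right)}} = \frac{1}{\frac{1}{165} \left(-177 - 165\right)} = \frac{1}{\frac{1}{165} \left(-342\right)} = \frac{1}{- \frac{114}{55}} = - \frac{55}{114}$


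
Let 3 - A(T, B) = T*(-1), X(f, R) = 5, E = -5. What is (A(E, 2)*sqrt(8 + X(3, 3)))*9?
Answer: -18*sqrt(13) ≈ -64.900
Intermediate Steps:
A(T, B) = 3 + T (A(T, B) = 3 - T*(-1) = 3 - (-1)*T = 3 + T)
(A(E, 2)*sqrt(8 + X(3, 3)))*9 = ((3 - 5)*sqrt(8 + 5))*9 = -2*sqrt(13)*9 = -18*sqrt(13)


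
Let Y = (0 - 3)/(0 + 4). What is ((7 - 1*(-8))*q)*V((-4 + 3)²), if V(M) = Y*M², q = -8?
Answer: 90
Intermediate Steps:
Y = -¾ (Y = -3/4 = -3*¼ = -¾ ≈ -0.75000)
V(M) = -3*M²/4
((7 - 1*(-8))*q)*V((-4 + 3)²) = ((7 - 1*(-8))*(-8))*(-3*(-4 + 3)⁴/4) = ((7 + 8)*(-8))*(-3*((-1)²)²/4) = (15*(-8))*(-¾*1²) = -(-90) = -120*(-¾) = 90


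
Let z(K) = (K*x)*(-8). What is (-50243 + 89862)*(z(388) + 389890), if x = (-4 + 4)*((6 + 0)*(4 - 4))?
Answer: 15447051910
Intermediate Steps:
x = 0 (x = 0*(6*0) = 0*0 = 0)
z(K) = 0 (z(K) = (K*0)*(-8) = 0*(-8) = 0)
(-50243 + 89862)*(z(388) + 389890) = (-50243 + 89862)*(0 + 389890) = 39619*389890 = 15447051910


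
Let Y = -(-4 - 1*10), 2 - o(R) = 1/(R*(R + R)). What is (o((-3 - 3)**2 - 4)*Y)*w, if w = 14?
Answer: 200655/512 ≈ 391.90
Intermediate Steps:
o(R) = 2 - 1/(2*R**2) (o(R) = 2 - 1/(R*(R + R)) = 2 - 1/(R*(2*R)) = 2 - 1/(2*R**2))
Y = 14 (Y = -(-4 - 10) = -1*(-14) = 14)
(o((-3 - 3)**2 - 4)*Y)*w = ((2 - 1/(2*((-3 - 3)**2 - 4)**2))*14)*14 = ((2 - 1/(2*((-6)**2 - 4)**2))*14)*14 = ((2 - 1/(2*(36 - 4)**2))*14)*14 = ((2 - 1/2/32**2)*14)*14 = ((2 - 1/2*1/1024)*14)*14 = ((2 - 1/2048)*14)*14 = ((4095/2048)*14)*14 = (28665/1024)*14 = 200655/512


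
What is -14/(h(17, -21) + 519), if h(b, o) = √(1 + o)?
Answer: -1038/38483 + 4*I*√5/38483 ≈ -0.026973 + 0.00023242*I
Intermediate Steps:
-14/(h(17, -21) + 519) = -14/(√(1 - 21) + 519) = -14/(√(-20) + 519) = -14/(2*I*√5 + 519) = -14/(519 + 2*I*√5)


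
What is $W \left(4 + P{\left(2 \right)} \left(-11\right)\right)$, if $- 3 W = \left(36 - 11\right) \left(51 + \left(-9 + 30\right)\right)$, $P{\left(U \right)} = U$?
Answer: $10800$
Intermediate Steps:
$W = -600$ ($W = - \frac{\left(36 - 11\right) \left(51 + \left(-9 + 30\right)\right)}{3} = - \frac{25 \left(51 + 21\right)}{3} = - \frac{25 \cdot 72}{3} = \left(- \frac{1}{3}\right) 1800 = -600$)
$W \left(4 + P{\left(2 \right)} \left(-11\right)\right) = - 600 \left(4 + 2 \left(-11\right)\right) = - 600 \left(4 - 22\right) = \left(-600\right) \left(-18\right) = 10800$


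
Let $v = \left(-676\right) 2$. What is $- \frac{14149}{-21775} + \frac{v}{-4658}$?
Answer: $\frac{47672921}{50713975} \approx 0.94003$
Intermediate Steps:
$v = -1352$
$- \frac{14149}{-21775} + \frac{v}{-4658} = - \frac{14149}{-21775} - \frac{1352}{-4658} = \left(-14149\right) \left(- \frac{1}{21775}\right) - - \frac{676}{2329} = \frac{14149}{21775} + \frac{676}{2329} = \frac{47672921}{50713975}$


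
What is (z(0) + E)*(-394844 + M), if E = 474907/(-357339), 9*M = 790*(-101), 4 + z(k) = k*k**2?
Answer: 6918922524518/3216051 ≈ 2.1514e+6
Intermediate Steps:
z(k) = -4 + k**3 (z(k) = -4 + k*k**2 = -4 + k**3)
M = -79790/9 (M = (790*(-101))/9 = (1/9)*(-79790) = -79790/9 ≈ -8865.6)
E = -474907/357339 (E = 474907*(-1/357339) = -474907/357339 ≈ -1.3290)
(z(0) + E)*(-394844 + M) = ((-4 + 0**3) - 474907/357339)*(-394844 - 79790/9) = ((-4 + 0) - 474907/357339)*(-3633386/9) = (-4 - 474907/357339)*(-3633386/9) = -1904263/357339*(-3633386/9) = 6918922524518/3216051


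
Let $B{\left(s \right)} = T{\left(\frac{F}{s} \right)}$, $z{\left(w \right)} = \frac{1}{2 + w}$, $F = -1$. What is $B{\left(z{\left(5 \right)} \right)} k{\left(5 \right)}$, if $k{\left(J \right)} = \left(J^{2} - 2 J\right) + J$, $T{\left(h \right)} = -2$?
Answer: $-40$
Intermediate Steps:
$B{\left(s \right)} = -2$
$k{\left(J \right)} = J^{2} - J$
$B{\left(z{\left(5 \right)} \right)} k{\left(5 \right)} = - 2 \cdot 5 \left(-1 + 5\right) = - 2 \cdot 5 \cdot 4 = \left(-2\right) 20 = -40$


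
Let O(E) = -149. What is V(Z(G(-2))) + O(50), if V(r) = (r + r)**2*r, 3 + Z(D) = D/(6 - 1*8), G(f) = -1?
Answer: -423/2 ≈ -211.50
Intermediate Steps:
Z(D) = -3 - D/2 (Z(D) = -3 + D/(6 - 1*8) = -3 + D/(6 - 8) = -3 + D/(-2) = -3 + D*(-1/2) = -3 - D/2)
V(r) = 4*r**3 (V(r) = (2*r)**2*r = (4*r**2)*r = 4*r**3)
V(Z(G(-2))) + O(50) = 4*(-3 - 1/2*(-1))**3 - 149 = 4*(-3 + 1/2)**3 - 149 = 4*(-5/2)**3 - 149 = 4*(-125/8) - 149 = -125/2 - 149 = -423/2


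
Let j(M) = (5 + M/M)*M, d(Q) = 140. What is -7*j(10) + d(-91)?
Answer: -280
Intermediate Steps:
j(M) = 6*M (j(M) = (5 + 1)*M = 6*M)
-7*j(10) + d(-91) = -42*10 + 140 = -7*60 + 140 = -420 + 140 = -280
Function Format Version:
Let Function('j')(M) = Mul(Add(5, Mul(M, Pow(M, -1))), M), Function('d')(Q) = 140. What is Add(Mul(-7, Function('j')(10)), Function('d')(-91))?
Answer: -280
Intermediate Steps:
Function('j')(M) = Mul(6, M) (Function('j')(M) = Mul(Add(5, 1), M) = Mul(6, M))
Add(Mul(-7, Function('j')(10)), Function('d')(-91)) = Add(Mul(-7, Mul(6, 10)), 140) = Add(Mul(-7, 60), 140) = Add(-420, 140) = -280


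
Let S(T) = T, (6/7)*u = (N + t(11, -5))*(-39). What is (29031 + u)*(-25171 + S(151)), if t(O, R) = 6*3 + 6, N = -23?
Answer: -725217210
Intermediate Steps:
t(O, R) = 24 (t(O, R) = 18 + 6 = 24)
u = -91/2 (u = 7*((-23 + 24)*(-39))/6 = 7*(1*(-39))/6 = (7/6)*(-39) = -91/2 ≈ -45.500)
(29031 + u)*(-25171 + S(151)) = (29031 - 91/2)*(-25171 + 151) = (57971/2)*(-25020) = -725217210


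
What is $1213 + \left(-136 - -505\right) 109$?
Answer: $41434$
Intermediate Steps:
$1213 + \left(-136 - -505\right) 109 = 1213 + \left(-136 + 505\right) 109 = 1213 + 369 \cdot 109 = 1213 + 40221 = 41434$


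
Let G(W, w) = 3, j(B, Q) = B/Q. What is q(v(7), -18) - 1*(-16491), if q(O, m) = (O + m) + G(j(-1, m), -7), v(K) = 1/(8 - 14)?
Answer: 98855/6 ≈ 16476.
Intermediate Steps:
v(K) = -⅙ (v(K) = 1/(-6) = -⅙)
q(O, m) = 3 + O + m (q(O, m) = (O + m) + 3 = 3 + O + m)
q(v(7), -18) - 1*(-16491) = (3 - ⅙ - 18) - 1*(-16491) = -91/6 + 16491 = 98855/6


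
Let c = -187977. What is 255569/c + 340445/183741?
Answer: 5679108712/11513027319 ≈ 0.49328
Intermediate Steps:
255569/c + 340445/183741 = 255569/(-187977) + 340445/183741 = 255569*(-1/187977) + 340445*(1/183741) = -255569/187977 + 340445/183741 = 5679108712/11513027319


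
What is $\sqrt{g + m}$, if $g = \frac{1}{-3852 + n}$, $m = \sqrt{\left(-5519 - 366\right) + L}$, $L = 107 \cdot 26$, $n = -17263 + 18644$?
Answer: $\frac{\sqrt{-2471 + 6105841 i \sqrt{3103}}}{2471} \approx 5.2775 + 5.2775 i$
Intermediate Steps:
$n = 1381$
$L = 2782$
$m = i \sqrt{3103}$ ($m = \sqrt{\left(-5519 - 366\right) + 2782} = \sqrt{-5885 + 2782} = \sqrt{-3103} = i \sqrt{3103} \approx 55.705 i$)
$g = - \frac{1}{2471}$ ($g = \frac{1}{-3852 + 1381} = \frac{1}{-2471} = - \frac{1}{2471} \approx -0.00040469$)
$\sqrt{g + m} = \sqrt{- \frac{1}{2471} + i \sqrt{3103}}$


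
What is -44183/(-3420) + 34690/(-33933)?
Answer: 460207313/38683620 ≈ 11.897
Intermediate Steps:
-44183/(-3420) + 34690/(-33933) = -44183*(-1/3420) + 34690*(-1/33933) = 44183/3420 - 34690/33933 = 460207313/38683620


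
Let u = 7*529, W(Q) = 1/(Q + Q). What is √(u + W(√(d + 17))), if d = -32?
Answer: √(3332700 - 30*I*√15)/30 ≈ 60.852 - 0.0010608*I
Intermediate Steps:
W(Q) = 1/(2*Q)
u = 3703
√(u + W(√(d + 17))) = √(3703 + 1/(2*(√(-32 + 17)))) = √(3703 + 1/(2*(√(-15)))) = √(3703 + 1/(2*((I*√15)))) = √(3703 + (-I*√15/15)/2) = √(3703 - I*√15/30)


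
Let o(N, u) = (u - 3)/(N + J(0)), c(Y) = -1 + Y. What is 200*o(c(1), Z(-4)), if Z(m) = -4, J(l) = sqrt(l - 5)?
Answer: 280*I*sqrt(5) ≈ 626.1*I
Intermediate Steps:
J(l) = sqrt(-5 + l)
o(N, u) = (-3 + u)/(N + I*sqrt(5)) (o(N, u) = (u - 3)/(N + sqrt(-5 + 0)) = (-3 + u)/(N + sqrt(-5)) = (-3 + u)/(N + I*sqrt(5)))
200*o(c(1), Z(-4)) = 200*((-3 - 4)/((-1 + 1) + I*sqrt(5))) = 200*(-7/(0 + I*sqrt(5))) = 200*(-7/(I*sqrt(5))) = 200*(-I*sqrt(5)/5*(-7)) = 200*(7*I*sqrt(5)/5) = 280*I*sqrt(5)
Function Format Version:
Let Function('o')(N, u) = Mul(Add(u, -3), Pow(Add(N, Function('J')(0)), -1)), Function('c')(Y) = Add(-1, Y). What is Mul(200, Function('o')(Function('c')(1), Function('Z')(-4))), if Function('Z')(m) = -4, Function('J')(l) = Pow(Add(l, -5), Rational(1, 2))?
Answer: Mul(280, I, Pow(5, Rational(1, 2))) ≈ Mul(626.10, I)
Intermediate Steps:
Function('J')(l) = Pow(Add(-5, l), Rational(1, 2))
Function('o')(N, u) = Mul(Pow(Add(N, Mul(I, Pow(5, Rational(1, 2)))), -1), Add(-3, u)) (Function('o')(N, u) = Mul(Add(u, -3), Pow(Add(N, Pow(Add(-5, 0), Rational(1, 2))), -1)) = Mul(Add(-3, u), Pow(Add(N, Pow(-5, Rational(1, 2))), -1)) = Mul(Add(-3, u), Pow(Add(N, Mul(I, Pow(5, Rational(1, 2)))), -1)) = Mul(Pow(Add(N, Mul(I, Pow(5, Rational(1, 2)))), -1), Add(-3, u)))
Mul(200, Function('o')(Function('c')(1), Function('Z')(-4))) = Mul(200, Mul(Pow(Add(Add(-1, 1), Mul(I, Pow(5, Rational(1, 2)))), -1), Add(-3, -4))) = Mul(200, Mul(Pow(Add(0, Mul(I, Pow(5, Rational(1, 2)))), -1), -7)) = Mul(200, Mul(Pow(Mul(I, Pow(5, Rational(1, 2))), -1), -7)) = Mul(200, Mul(Mul(Rational(-1, 5), I, Pow(5, Rational(1, 2))), -7)) = Mul(200, Mul(Rational(7, 5), I, Pow(5, Rational(1, 2)))) = Mul(280, I, Pow(5, Rational(1, 2)))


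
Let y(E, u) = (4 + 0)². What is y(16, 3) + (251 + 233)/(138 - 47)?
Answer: 1940/91 ≈ 21.319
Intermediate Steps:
y(E, u) = 16 (y(E, u) = 4² = 16)
y(16, 3) + (251 + 233)/(138 - 47) = 16 + (251 + 233)/(138 - 47) = 16 + 484/91 = 1940/91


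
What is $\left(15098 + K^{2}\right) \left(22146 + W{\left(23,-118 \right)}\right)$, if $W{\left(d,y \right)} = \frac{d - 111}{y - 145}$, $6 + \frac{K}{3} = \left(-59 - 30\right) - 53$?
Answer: $\frac{1236153961724}{263} \approx 4.7002 \cdot 10^{9}$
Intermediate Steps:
$K = -444$ ($K = -18 + 3 \left(\left(-59 - 30\right) - 53\right) = -18 + 3 \left(-89 - 53\right) = -18 + 3 \left(-142\right) = -18 - 426 = -444$)
$W{\left(d,y \right)} = \frac{-111 + d}{-145 + y}$
$\left(15098 + K^{2}\right) \left(22146 + W{\left(23,-118 \right)}\right) = \left(15098 + \left(-444\right)^{2}\right) \left(22146 + \frac{-111 + 23}{-145 - 118}\right) = \left(15098 + 197136\right) \left(22146 + \frac{1}{-263} \left(-88\right)\right) = 212234 \left(22146 - - \frac{88}{263}\right) = 212234 \left(22146 + \frac{88}{263}\right) = 212234 \cdot \frac{5824486}{263} = \frac{1236153961724}{263}$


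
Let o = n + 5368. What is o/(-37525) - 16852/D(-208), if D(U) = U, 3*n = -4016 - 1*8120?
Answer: 474072139/5853900 ≈ 80.984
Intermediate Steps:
n = -12136/3 (n = (-4016 - 1*8120)/3 = (-4016 - 8120)/3 = (⅓)*(-12136) = -12136/3 ≈ -4045.3)
o = 3968/3 (o = -12136/3 + 5368 = 3968/3 ≈ 1322.7)
o/(-37525) - 16852/D(-208) = (3968/3)/(-37525) - 16852/(-208) = (3968/3)*(-1/37525) - 16852*(-1/208) = -3968/112575 + 4213/52 = 474072139/5853900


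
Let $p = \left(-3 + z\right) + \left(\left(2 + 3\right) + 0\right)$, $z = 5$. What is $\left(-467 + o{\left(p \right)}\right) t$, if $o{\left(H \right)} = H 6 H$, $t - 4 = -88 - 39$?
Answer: $21279$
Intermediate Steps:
$t = -123$ ($t = 4 - 127 = -123$)
$p = 7$ ($p = \left(-3 + 5\right) + \left(\left(2 + 3\right) + 0\right) = 2 + \left(5 + 0\right) = 2 + 5 = 7$)
$o{\left(H \right)} = 6 H^{2}$ ($o{\left(H \right)} = 6 H H = 6 H^{2}$)
$\left(-467 + o{\left(p \right)}\right) t = \left(-467 + 6 \cdot 7^{2}\right) \left(-123\right) = \left(-467 + 6 \cdot 49\right) \left(-123\right) = \left(-467 + 294\right) \left(-123\right) = \left(-173\right) \left(-123\right) = 21279$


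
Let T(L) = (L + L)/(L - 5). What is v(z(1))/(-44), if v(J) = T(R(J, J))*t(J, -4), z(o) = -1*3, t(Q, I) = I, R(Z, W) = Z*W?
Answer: 9/22 ≈ 0.40909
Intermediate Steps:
R(Z, W) = W*Z
T(L) = 2*L/(-5 + L) (T(L) = (2*L)/(-5 + L) = 2*L/(-5 + L))
z(o) = -3
v(J) = -8*J²/(-5 + J²) (v(J) = (2*(J*J)/(-5 + J*J))*(-4) = (2*J²/(-5 + J²))*(-4) = -8*J²/(-5 + J²))
v(z(1))/(-44) = -8*(-3)²/(-5 + (-3)²)/(-44) = -8*9/(-5 + 9)*(-1/44) = -8*9/4*(-1/44) = -8*9*¼*(-1/44) = -18*(-1/44) = 9/22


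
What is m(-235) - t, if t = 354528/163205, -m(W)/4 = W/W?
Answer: -1007348/163205 ≈ -6.1723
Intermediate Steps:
m(W) = -4 (m(W) = -4*W/W = -4*1 = -4)
t = 354528/163205 (t = 354528*(1/163205) = 354528/163205 ≈ 2.1723)
m(-235) - t = -4 - 1*354528/163205 = -4 - 354528/163205 = -1007348/163205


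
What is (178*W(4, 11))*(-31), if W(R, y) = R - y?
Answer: 38626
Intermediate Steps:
(178*W(4, 11))*(-31) = (178*(4 - 1*11))*(-31) = (178*(4 - 11))*(-31) = (178*(-7))*(-31) = -1246*(-31) = 38626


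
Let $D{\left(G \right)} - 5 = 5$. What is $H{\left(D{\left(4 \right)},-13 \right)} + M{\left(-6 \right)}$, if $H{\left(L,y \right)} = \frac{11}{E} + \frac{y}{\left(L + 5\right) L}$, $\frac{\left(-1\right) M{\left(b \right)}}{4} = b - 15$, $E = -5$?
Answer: $\frac{12257}{150} \approx 81.713$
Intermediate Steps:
$M{\left(b \right)} = 60 - 4 b$ ($M{\left(b \right)} = - 4 \left(b - 15\right) = - 4 \left(-15 + b\right) = 60 - 4 b$)
$D{\left(G \right)} = 10$ ($D{\left(G \right)} = 5 + 5 = 10$)
$H{\left(L,y \right)} = - \frac{11}{5} + \frac{y}{L \left(5 + L\right)}$ ($H{\left(L,y \right)} = \frac{11}{-5} + \frac{y}{\left(L + 5\right) L} = 11 \left(- \frac{1}{5}\right) + \frac{y}{\left(5 + L\right) L} = - \frac{11}{5} + \frac{y}{L \left(5 + L\right)}$)
$H{\left(D{\left(4 \right)},-13 \right)} + M{\left(-6 \right)} = \frac{-13 - 110 - \frac{11 \cdot 10^{2}}{5}}{10 \left(5 + 10\right)} + \left(60 - -24\right) = \frac{-13 - 110 - 220}{10 \cdot 15} + \left(60 + 24\right) = \frac{1}{10} \cdot \frac{1}{15} \left(-13 - 110 - 220\right) + 84 = \frac{1}{10} \cdot \frac{1}{15} \left(-343\right) + 84 = - \frac{343}{150} + 84 = \frac{12257}{150}$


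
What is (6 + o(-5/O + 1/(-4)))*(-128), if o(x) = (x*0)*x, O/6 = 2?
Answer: -768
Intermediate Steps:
O = 12 (O = 6*2 = 12)
o(x) = 0 (o(x) = 0*x = 0)
(6 + o(-5/O + 1/(-4)))*(-128) = (6 + 0)*(-128) = 6*(-128) = -768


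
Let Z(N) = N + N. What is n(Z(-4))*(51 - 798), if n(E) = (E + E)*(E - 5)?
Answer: -155376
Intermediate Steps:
Z(N) = 2*N
n(E) = 2*E*(-5 + E) (n(E) = (2*E)*(-5 + E) = 2*E*(-5 + E))
n(Z(-4))*(51 - 798) = (2*(2*(-4))*(-5 + 2*(-4)))*(51 - 798) = (2*(-8)*(-5 - 8))*(-747) = (2*(-8)*(-13))*(-747) = 208*(-747) = -155376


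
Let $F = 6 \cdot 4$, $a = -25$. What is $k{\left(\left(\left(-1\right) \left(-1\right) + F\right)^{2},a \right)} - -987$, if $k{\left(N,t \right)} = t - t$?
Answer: $987$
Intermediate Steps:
$F = 24$
$k{\left(N,t \right)} = 0$
$k{\left(\left(\left(-1\right) \left(-1\right) + F\right)^{2},a \right)} - -987 = 0 - -987 = 0 + 987 = 987$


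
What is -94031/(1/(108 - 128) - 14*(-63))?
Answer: -1880620/17639 ≈ -106.62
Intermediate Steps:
-94031/(1/(108 - 128) - 14*(-63)) = -94031/(1/(-20) + 882) = -94031/(-1/20 + 882) = -94031/17639/20 = -94031*20/17639 = -1880620/17639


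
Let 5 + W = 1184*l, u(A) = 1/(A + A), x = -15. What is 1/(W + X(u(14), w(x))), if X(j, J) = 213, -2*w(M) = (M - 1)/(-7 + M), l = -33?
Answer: -1/38864 ≈ -2.5731e-5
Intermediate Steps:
w(M) = -(-1 + M)/(2*(-7 + M)) (w(M) = -(M - 1)/(2*(-7 + M)) = -(-1 + M)/(2*(-7 + M)))
u(A) = 1/(2*A)
W = -39077 (W = -5 + 1184*(-33) = -5 - 39072 = -39077)
1/(W + X(u(14), w(x))) = 1/(-39077 + 213) = 1/(-38864) = -1/38864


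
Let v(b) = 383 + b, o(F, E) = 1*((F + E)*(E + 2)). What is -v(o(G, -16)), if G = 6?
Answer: -523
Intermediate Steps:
o(F, E) = (2 + E)*(E + F) (o(F, E) = 1*((E + F)*(2 + E)) = 1*((2 + E)*(E + F)) = (2 + E)*(E + F))
-v(o(G, -16)) = -(383 + ((-16)² + 2*(-16) + 2*6 - 16*6)) = -(383 + (256 - 32 + 12 - 96)) = -(383 + 140) = -1*523 = -523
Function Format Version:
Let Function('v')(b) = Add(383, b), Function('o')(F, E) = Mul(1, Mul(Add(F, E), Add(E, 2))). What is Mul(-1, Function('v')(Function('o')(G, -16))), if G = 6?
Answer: -523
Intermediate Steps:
Function('o')(F, E) = Mul(Add(2, E), Add(E, F)) (Function('o')(F, E) = Mul(1, Mul(Add(E, F), Add(2, E))) = Mul(1, Mul(Add(2, E), Add(E, F))) = Mul(Add(2, E), Add(E, F)))
Mul(-1, Function('v')(Function('o')(G, -16))) = Mul(-1, Add(383, Add(Pow(-16, 2), Mul(2, -16), Mul(2, 6), Mul(-16, 6)))) = Mul(-1, Add(383, Add(256, -32, 12, -96))) = Mul(-1, Add(383, 140)) = Mul(-1, 523) = -523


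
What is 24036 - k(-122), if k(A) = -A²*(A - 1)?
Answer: -1806696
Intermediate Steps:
k(A) = -A²*(-1 + A)
24036 - k(-122) = 24036 - (-122)²*(1 - 1*(-122)) = 24036 - 14884*(1 + 122) = 24036 - 14884*123 = 24036 - 1*1830732 = 24036 - 1830732 = -1806696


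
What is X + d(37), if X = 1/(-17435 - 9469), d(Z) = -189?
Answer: -5084857/26904 ≈ -189.00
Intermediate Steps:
X = -1/26904 (X = 1/(-26904) = -1/26904 ≈ -3.7169e-5)
X + d(37) = -1/26904 - 189 = -5084857/26904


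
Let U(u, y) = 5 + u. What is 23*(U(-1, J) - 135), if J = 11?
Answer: -3013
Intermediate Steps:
23*(U(-1, J) - 135) = 23*((5 - 1) - 135) = 23*(4 - 135) = 23*(-131) = -3013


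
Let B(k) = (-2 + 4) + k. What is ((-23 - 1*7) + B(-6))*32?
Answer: -1088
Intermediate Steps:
B(k) = 2 + k
((-23 - 1*7) + B(-6))*32 = ((-23 - 1*7) + (2 - 6))*32 = ((-23 - 7) - 4)*32 = (-30 - 4)*32 = -34*32 = -1088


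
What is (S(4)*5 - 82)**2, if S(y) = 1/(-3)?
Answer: 63001/9 ≈ 7000.1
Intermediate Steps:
S(y) = -1/3
(S(4)*5 - 82)**2 = (-1/3*5 - 82)**2 = (-5/3 - 82)**2 = (-251/3)**2 = 63001/9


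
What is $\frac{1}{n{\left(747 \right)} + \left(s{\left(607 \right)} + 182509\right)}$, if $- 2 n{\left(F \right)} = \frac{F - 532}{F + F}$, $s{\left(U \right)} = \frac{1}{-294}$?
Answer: $\frac{146412}{26721496675} \approx 5.4792 \cdot 10^{-6}$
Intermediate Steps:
$s{\left(U \right)} = - \frac{1}{294}$
$n{\left(F \right)} = - \frac{-532 + F}{4 F}$ ($n{\left(F \right)} = - \frac{\left(F - 532\right) \frac{1}{F + F}}{2} = - \frac{\left(-532 + F\right) \frac{1}{2 F}}{2} = - \frac{\frac{1}{2} \frac{1}{F} \left(-532 + F\right)}{2} = - \frac{-532 + F}{4 F}$)
$\frac{1}{n{\left(747 \right)} + \left(s{\left(607 \right)} + 182509\right)} = \frac{1}{\frac{532 - 747}{4 \cdot 747} + \left(- \frac{1}{294} + 182509\right)} = \frac{1}{\frac{1}{4} \cdot \frac{1}{747} \left(532 - 747\right) + \frac{53657645}{294}} = \frac{1}{\frac{1}{4} \cdot \frac{1}{747} \left(-215\right) + \frac{53657645}{294}} = \frac{1}{- \frac{215}{2988} + \frac{53657645}{294}} = \frac{1}{\frac{26721496675}{146412}} = \frac{146412}{26721496675}$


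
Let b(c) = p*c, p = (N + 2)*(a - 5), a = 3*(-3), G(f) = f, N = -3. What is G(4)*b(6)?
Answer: 336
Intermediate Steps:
a = -9
p = 14 (p = (-3 + 2)*(-9 - 5) = -1*(-14) = 14)
b(c) = 14*c
G(4)*b(6) = 4*(14*6) = 4*84 = 336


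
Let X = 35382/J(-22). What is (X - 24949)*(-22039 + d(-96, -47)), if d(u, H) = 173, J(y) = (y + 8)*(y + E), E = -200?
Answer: 141229050105/259 ≈ 5.4529e+8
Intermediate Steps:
J(y) = (-200 + y)*(8 + y) (J(y) = (y + 8)*(y - 200) = (8 + y)*(-200 + y) = (-200 + y)*(8 + y))
X = 5897/518 (X = 35382/(-1600 + (-22)² - 192*(-22)) = 35382/(-1600 + 484 + 4224) = 35382/3108 = 35382*(1/3108) = 5897/518 ≈ 11.384)
(X - 24949)*(-22039 + d(-96, -47)) = (5897/518 - 24949)*(-22039 + 173) = -12917685/518*(-21866) = 141229050105/259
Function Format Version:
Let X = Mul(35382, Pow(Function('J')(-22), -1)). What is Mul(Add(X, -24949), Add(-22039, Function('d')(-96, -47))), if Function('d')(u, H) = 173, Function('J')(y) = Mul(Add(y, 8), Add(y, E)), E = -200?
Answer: Rational(141229050105, 259) ≈ 5.4529e+8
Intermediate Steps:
Function('J')(y) = Mul(Add(-200, y), Add(8, y)) (Function('J')(y) = Mul(Add(y, 8), Add(y, -200)) = Mul(Add(8, y), Add(-200, y)) = Mul(Add(-200, y), Add(8, y)))
X = Rational(5897, 518) (X = Mul(35382, Pow(Add(-1600, Pow(-22, 2), Mul(-192, -22)), -1)) = Mul(35382, Pow(Add(-1600, 484, 4224), -1)) = Mul(35382, Pow(3108, -1)) = Mul(35382, Rational(1, 3108)) = Rational(5897, 518) ≈ 11.384)
Mul(Add(X, -24949), Add(-22039, Function('d')(-96, -47))) = Mul(Add(Rational(5897, 518), -24949), Add(-22039, 173)) = Mul(Rational(-12917685, 518), -21866) = Rational(141229050105, 259)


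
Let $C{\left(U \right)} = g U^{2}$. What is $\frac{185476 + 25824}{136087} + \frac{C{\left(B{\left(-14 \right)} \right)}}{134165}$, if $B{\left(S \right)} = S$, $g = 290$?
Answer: $\frac{7216849916}{3651622471} \approx 1.9763$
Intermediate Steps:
$C{\left(U \right)} = 290 U^{2}$
$\frac{185476 + 25824}{136087} + \frac{C{\left(B{\left(-14 \right)} \right)}}{134165} = \frac{185476 + 25824}{136087} + \frac{290 \left(-14\right)^{2}}{134165} = 211300 \cdot \frac{1}{136087} + 290 \cdot 196 \cdot \frac{1}{134165} = \frac{211300}{136087} + 56840 \cdot \frac{1}{134165} = \frac{211300}{136087} + \frac{11368}{26833} = \frac{7216849916}{3651622471}$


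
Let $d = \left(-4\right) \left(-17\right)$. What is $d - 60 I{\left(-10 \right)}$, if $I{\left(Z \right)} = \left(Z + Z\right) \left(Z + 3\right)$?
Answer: $-8332$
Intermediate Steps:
$d = 68$
$I{\left(Z \right)} = 2 Z \left(3 + Z\right)$
$d - 60 I{\left(-10 \right)} = 68 - 60 \cdot 2 \left(-10\right) \left(3 - 10\right) = 68 - 60 \cdot 2 \left(-10\right) \left(-7\right) = 68 - 8400 = -8332$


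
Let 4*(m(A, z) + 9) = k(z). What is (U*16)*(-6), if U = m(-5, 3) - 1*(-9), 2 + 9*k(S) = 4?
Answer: -16/3 ≈ -5.3333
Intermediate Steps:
k(S) = 2/9 (k(S) = -2/9 + (⅑)*4 = -2/9 + 4/9 = 2/9)
m(A, z) = -161/18 (m(A, z) = -9 + (¼)*(2/9) = -9 + 1/18 = -161/18)
U = 1/18 (U = -161/18 - 1*(-9) = -161/18 + 9 = 1/18 ≈ 0.055556)
(U*16)*(-6) = ((1/18)*16)*(-6) = (8/9)*(-6) = -16/3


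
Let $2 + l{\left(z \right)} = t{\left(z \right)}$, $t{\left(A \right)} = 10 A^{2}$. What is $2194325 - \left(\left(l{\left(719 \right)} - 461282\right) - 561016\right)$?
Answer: $-1952985$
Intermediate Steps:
$l{\left(z \right)} = -2 + 10 z^{2}$
$2194325 - \left(\left(l{\left(719 \right)} - 461282\right) - 561016\right) = 2194325 - \left(\left(\left(-2 + 10 \cdot 719^{2}\right) - 461282\right) - 561016\right) = 2194325 - \left(\left(\left(-2 + 10 \cdot 516961\right) - 461282\right) - 561016\right) = 2194325 - \left(\left(\left(-2 + 5169610\right) - 461282\right) - 561016\right) = 2194325 - \left(\left(5169608 - 461282\right) - 561016\right) = 2194325 - \left(4708326 - 561016\right) = 2194325 - 4147310 = -1952985$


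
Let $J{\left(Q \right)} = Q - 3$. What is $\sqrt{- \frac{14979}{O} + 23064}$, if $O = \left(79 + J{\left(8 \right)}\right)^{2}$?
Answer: $\frac{\sqrt{162724605}}{84} \approx 151.86$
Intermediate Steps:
$J{\left(Q \right)} = -3 + Q$
$O = 7056$ ($O = \left(79 + \left(-3 + 8\right)\right)^{2} = \left(79 + 5\right)^{2} = 84^{2} = 7056$)
$\sqrt{- \frac{14979}{O} + 23064} = \sqrt{- \frac{14979}{7056} + 23064} = \sqrt{\left(-14979\right) \frac{1}{7056} + 23064} = \sqrt{- \frac{4993}{2352} + 23064} = \sqrt{\frac{54241535}{2352}} = \frac{\sqrt{162724605}}{84}$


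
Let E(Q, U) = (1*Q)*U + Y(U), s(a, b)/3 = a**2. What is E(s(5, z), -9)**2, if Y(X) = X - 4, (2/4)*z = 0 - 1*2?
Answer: 473344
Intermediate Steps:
z = -4 (z = 2*(0 - 1*2) = 2*(0 - 2) = 2*(-2) = -4)
Y(X) = -4 + X
s(a, b) = 3*a**2
E(Q, U) = -4 + U + Q*U (E(Q, U) = (1*Q)*U + (-4 + U) = Q*U + (-4 + U) = -4 + U + Q*U)
E(s(5, z), -9)**2 = (-4 - 9 + (3*5**2)*(-9))**2 = (-4 - 9 + (3*25)*(-9))**2 = (-4 - 9 + 75*(-9))**2 = (-4 - 9 - 675)**2 = (-688)**2 = 473344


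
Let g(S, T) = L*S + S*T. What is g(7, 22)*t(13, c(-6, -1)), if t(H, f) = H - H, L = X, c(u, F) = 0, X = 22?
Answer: 0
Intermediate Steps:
L = 22
t(H, f) = 0
g(S, T) = 22*S + S*T
g(7, 22)*t(13, c(-6, -1)) = (7*(22 + 22))*0 = (7*44)*0 = 308*0 = 0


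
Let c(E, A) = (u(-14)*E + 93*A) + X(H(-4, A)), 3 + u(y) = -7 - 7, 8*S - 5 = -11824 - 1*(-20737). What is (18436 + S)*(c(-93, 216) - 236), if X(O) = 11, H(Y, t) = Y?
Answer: 419246283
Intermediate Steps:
S = 4459/4 (S = 5/8 + (-11824 - 1*(-20737))/8 = 5/8 + (-11824 + 20737)/8 = 5/8 + (⅛)*8913 = 5/8 + 8913/8 = 4459/4 ≈ 1114.8)
u(y) = -17 (u(y) = -3 + (-7 - 7) = -3 - 14 = -17)
c(E, A) = 11 - 17*E + 93*A (c(E, A) = (-17*E + 93*A) + 11 = 11 - 17*E + 93*A)
(18436 + S)*(c(-93, 216) - 236) = (18436 + 4459/4)*((11 - 17*(-93) + 93*216) - 236) = 78203*((11 + 1581 + 20088) - 236)/4 = 78203*(21680 - 236)/4 = (78203/4)*21444 = 419246283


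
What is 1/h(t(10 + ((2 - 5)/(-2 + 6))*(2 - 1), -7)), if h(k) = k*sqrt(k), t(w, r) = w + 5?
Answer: 8*sqrt(57)/3249 ≈ 0.018590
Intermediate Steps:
t(w, r) = 5 + w
h(k) = k**(3/2)
1/h(t(10 + ((2 - 5)/(-2 + 6))*(2 - 1), -7)) = 1/((5 + (10 + ((2 - 5)/(-2 + 6))*(2 - 1)))**(3/2)) = 1/((5 + (10 - 3/4*1))**(3/2)) = 1/((5 + (10 - 3/4))**(3/2)) = 1/((5 + 37/4)**(3/2)) = 1/((57/4)**(3/2)) = 1/(57*sqrt(57)/8) = 8*sqrt(57)/3249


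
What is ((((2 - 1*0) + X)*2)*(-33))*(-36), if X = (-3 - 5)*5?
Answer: -90288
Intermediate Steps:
X = -40 (X = -8*5 = -40)
((((2 - 1*0) + X)*2)*(-33))*(-36) = ((((2 - 1*0) - 40)*2)*(-33))*(-36) = ((((2 + 0) - 40)*2)*(-33))*(-36) = (((2 - 40)*2)*(-33))*(-36) = (-38*2*(-33))*(-36) = -76*(-33)*(-36) = 2508*(-36) = -90288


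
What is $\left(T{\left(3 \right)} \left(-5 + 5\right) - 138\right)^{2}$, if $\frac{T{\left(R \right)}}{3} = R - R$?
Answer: $19044$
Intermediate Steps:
$T{\left(R \right)} = 0$ ($T{\left(R \right)} = 3 \left(R - R\right) = 3 \cdot 0 = 0$)
$\left(T{\left(3 \right)} \left(-5 + 5\right) - 138\right)^{2} = \left(0 \left(-5 + 5\right) - 138\right)^{2} = \left(0 \cdot 0 - 138\right)^{2} = \left(0 - 138\right)^{2} = \left(-138\right)^{2} = 19044$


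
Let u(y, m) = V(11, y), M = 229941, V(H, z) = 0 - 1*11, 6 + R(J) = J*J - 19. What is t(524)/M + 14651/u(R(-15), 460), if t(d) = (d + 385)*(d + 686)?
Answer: -372974089/281039 ≈ -1327.1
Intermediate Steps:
R(J) = -25 + J**2 (R(J) = -6 + (J*J - 19) = -6 + (J**2 - 19) = -6 + (-19 + J**2) = -25 + J**2)
V(H, z) = -11 (V(H, z) = 0 - 11 = -11)
t(d) = (385 + d)*(686 + d)
u(y, m) = -11
t(524)/M + 14651/u(R(-15), 460) = (264110 + 524**2 + 1071*524)/229941 + 14651/(-11) = (264110 + 274576 + 561204)*(1/229941) + 14651*(-1/11) = 1099890*(1/229941) - 14651/11 = 122210/25549 - 14651/11 = -372974089/281039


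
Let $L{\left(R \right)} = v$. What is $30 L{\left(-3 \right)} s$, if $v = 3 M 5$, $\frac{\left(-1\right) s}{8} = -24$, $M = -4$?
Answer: $-345600$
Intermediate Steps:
$s = 192$ ($s = \left(-8\right) \left(-24\right) = 192$)
$v = -60$ ($v = 3 \left(-4\right) 5 = \left(-12\right) 5 = -60$)
$L{\left(R \right)} = -60$
$30 L{\left(-3 \right)} s = 30 \left(-60\right) 192 = \left(-1800\right) 192 = -345600$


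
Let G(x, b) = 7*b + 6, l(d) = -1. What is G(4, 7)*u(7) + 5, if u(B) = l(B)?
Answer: -50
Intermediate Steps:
G(x, b) = 6 + 7*b
u(B) = -1
G(4, 7)*u(7) + 5 = (6 + 7*7)*(-1) + 5 = (6 + 49)*(-1) + 5 = 55*(-1) + 5 = -55 + 5 = -50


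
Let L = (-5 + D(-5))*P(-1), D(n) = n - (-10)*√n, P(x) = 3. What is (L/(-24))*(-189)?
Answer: -945/4 + 945*I*√5/4 ≈ -236.25 + 528.27*I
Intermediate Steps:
D(n) = n + 10*√n
L = -30 + 30*I*√5 (L = (-5 + (-5 + 10*√(-5)))*3 = (-5 + (-5 + 10*(I*√5)))*3 = (-5 + (-5 + 10*I*√5))*3 = (-10 + 10*I*√5)*3 = -30 + 30*I*√5 ≈ -30.0 + 67.082*I)
(L/(-24))*(-189) = ((-30 + 30*I*√5)/(-24))*(-189) = ((-30 + 30*I*√5)*(-1/24))*(-189) = (5/4 - 5*I*√5/4)*(-189) = -945/4 + 945*I*√5/4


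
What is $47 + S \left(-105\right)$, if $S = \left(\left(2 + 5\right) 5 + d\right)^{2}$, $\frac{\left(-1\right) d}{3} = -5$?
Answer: $-262453$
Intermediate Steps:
$d = 15$ ($d = \left(-3\right) \left(-5\right) = 15$)
$S = 2500$ ($S = \left(\left(2 + 5\right) 5 + 15\right)^{2} = \left(7 \cdot 5 + 15\right)^{2} = \left(35 + 15\right)^{2} = 50^{2} = 2500$)
$47 + S \left(-105\right) = 47 + 2500 \left(-105\right) = 47 - 262500 = -262453$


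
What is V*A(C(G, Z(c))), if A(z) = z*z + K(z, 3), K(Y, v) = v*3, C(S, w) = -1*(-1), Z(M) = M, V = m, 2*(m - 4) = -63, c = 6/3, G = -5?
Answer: -275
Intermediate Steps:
c = 2 (c = 6*(⅓) = 2)
m = -55/2 (m = 4 + (½)*(-63) = 4 - 63/2 = -55/2 ≈ -27.500)
V = -55/2 ≈ -27.500
C(S, w) = 1
K(Y, v) = 3*v
A(z) = 9 + z² (A(z) = z*z + 3*3 = z² + 9 = 9 + z²)
V*A(C(G, Z(c))) = -55*(9 + 1²)/2 = -55*(9 + 1)/2 = -55/2*10 = -275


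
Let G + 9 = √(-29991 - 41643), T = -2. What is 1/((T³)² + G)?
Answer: 55/74659 - I*√71634/74659 ≈ 0.00073668 - 0.0035849*I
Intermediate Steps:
G = -9 + I*√71634 (G = -9 + √(-29991 - 41643) = -9 + √(-71634) = -9 + I*√71634 ≈ -9.0 + 267.65*I)
1/((T³)² + G) = 1/(((-2)³)² + (-9 + I*√71634)) = 1/((-8)² + (-9 + I*√71634)) = 1/(64 + (-9 + I*√71634)) = 1/(55 + I*√71634)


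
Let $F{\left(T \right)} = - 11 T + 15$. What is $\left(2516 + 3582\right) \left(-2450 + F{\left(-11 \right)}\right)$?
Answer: $-14110772$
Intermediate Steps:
$F{\left(T \right)} = 15 - 11 T$
$\left(2516 + 3582\right) \left(-2450 + F{\left(-11 \right)}\right) = \left(2516 + 3582\right) \left(-2450 + \left(15 - -121\right)\right) = 6098 \left(-2450 + \left(15 + 121\right)\right) = 6098 \left(-2450 + 136\right) = 6098 \left(-2314\right) = -14110772$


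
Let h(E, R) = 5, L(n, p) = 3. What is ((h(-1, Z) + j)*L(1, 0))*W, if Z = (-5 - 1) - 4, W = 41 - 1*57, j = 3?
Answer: -384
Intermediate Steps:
W = -16 (W = 41 - 57 = -16)
Z = -10 (Z = -6 - 4 = -10)
((h(-1, Z) + j)*L(1, 0))*W = ((5 + 3)*3)*(-16) = (8*3)*(-16) = 24*(-16) = -384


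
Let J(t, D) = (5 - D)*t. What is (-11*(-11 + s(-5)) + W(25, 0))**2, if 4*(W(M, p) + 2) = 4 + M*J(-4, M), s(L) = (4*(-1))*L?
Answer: 160000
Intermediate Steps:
J(t, D) = t*(5 - D)
s(L) = -4*L
W(M, p) = -1 + M*(-20 + 4*M)/4 (W(M, p) = -2 + (4 + M*(-4*(5 - M)))/4 = -2 + (4 + M*(-20 + 4*M))/4 = -2 + (1 + M*(-20 + 4*M)/4) = -1 + M*(-20 + 4*M)/4)
(-11*(-11 + s(-5)) + W(25, 0))**2 = (-11*(-11 - 4*(-5)) + (-1 + 25*(-5 + 25)))**2 = (-11*(-11 + 20) + (-1 + 25*20))**2 = (-11*9 + (-1 + 500))**2 = (-99 + 499)**2 = 400**2 = 160000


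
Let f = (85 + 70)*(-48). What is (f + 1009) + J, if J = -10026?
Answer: -16457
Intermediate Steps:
f = -7440 (f = 155*(-48) = -7440)
(f + 1009) + J = (-7440 + 1009) - 10026 = -6431 - 10026 = -16457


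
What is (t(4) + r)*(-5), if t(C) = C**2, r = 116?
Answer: -660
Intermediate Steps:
(t(4) + r)*(-5) = (4**2 + 116)*(-5) = (16 + 116)*(-5) = 132*(-5) = -660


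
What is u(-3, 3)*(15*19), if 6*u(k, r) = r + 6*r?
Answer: 1995/2 ≈ 997.50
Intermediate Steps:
u(k, r) = 7*r/6 (u(k, r) = (r + 6*r)/6 = (7*r)/6 = 7*r/6)
u(-3, 3)*(15*19) = ((7/6)*3)*(15*19) = (7/2)*285 = 1995/2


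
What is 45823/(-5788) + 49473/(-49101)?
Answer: -845434949/94732196 ≈ -8.9245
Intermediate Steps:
45823/(-5788) + 49473/(-49101) = 45823*(-1/5788) + 49473*(-1/49101) = -45823/5788 - 16491/16367 = -845434949/94732196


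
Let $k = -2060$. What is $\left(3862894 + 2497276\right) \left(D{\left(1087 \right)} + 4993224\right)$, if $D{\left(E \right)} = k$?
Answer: $31744651537880$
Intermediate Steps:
$D{\left(E \right)} = -2060$
$\left(3862894 + 2497276\right) \left(D{\left(1087 \right)} + 4993224\right) = \left(3862894 + 2497276\right) \left(-2060 + 4993224\right) = 6360170 \cdot 4991164 = 31744651537880$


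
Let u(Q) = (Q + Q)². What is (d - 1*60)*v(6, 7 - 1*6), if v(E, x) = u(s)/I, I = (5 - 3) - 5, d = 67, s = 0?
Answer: 0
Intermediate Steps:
u(Q) = 4*Q² (u(Q) = (2*Q)² = 4*Q²)
I = -3 (I = 2 - 5 = -3)
v(E, x) = 0 (v(E, x) = (4*0²)/(-3) = (4*0)*(-⅓) = 0*(-⅓) = 0)
(d - 1*60)*v(6, 7 - 1*6) = (67 - 1*60)*0 = (67 - 60)*0 = 7*0 = 0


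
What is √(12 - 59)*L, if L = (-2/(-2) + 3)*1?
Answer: 4*I*√47 ≈ 27.423*I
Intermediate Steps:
L = 4 (L = (-2*(-½) + 3)*1 = (1 + 3)*1 = 4*1 = 4)
√(12 - 59)*L = √(12 - 59)*4 = √(-47)*4 = (I*√47)*4 = 4*I*√47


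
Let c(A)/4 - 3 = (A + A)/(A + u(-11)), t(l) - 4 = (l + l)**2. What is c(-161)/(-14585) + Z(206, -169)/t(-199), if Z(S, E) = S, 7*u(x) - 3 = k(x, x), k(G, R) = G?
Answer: -87802319/1311141035900 ≈ -6.6966e-5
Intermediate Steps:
u(x) = 3/7 + x/7
t(l) = 4 + 4*l**2 (t(l) = 4 + (l + l)**2 = 4 + (2*l)**2 = 4 + 4*l**2)
c(A) = 12 + 8*A/(-8/7 + A) (c(A) = 12 + 4*((A + A)/(A + (3/7 + (1/7)*(-11)))) = 12 + 4*((2*A)/(A + (3/7 - 11/7))) = 12 + 4*((2*A)/(A - 8/7)) = 12 + 4*((2*A)/(-8/7 + A)) = 12 + 4*(2*A/(-8/7 + A)) = 12 + 8*A/(-8/7 + A))
c(-161)/(-14585) + Z(206, -169)/t(-199) = (4*(-24 + 35*(-161))/(-8 + 7*(-161)))/(-14585) + 206/(4 + 4*(-199)**2) = (4*(-24 - 5635)/(-8 - 1127))*(-1/14585) + 206/(4 + 4*39601) = (4*(-5659)/(-1135))*(-1/14585) + 206/(4 + 158404) = (4*(-1/1135)*(-5659))*(-1/14585) + 206/158408 = (22636/1135)*(-1/14585) + 206*(1/158408) = -22636/16553975 + 103/79204 = -87802319/1311141035900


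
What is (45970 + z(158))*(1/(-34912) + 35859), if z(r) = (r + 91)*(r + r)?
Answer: 78027757610089/17456 ≈ 4.4700e+9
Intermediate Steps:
z(r) = 2*r*(91 + r) (z(r) = (91 + r)*(2*r) = 2*r*(91 + r))
(45970 + z(158))*(1/(-34912) + 35859) = (45970 + 2*158*(91 + 158))*(1/(-34912) + 35859) = (45970 + 2*158*249)*(-1/34912 + 35859) = (45970 + 78684)*(1251909407/34912) = 124654*(1251909407/34912) = 78027757610089/17456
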